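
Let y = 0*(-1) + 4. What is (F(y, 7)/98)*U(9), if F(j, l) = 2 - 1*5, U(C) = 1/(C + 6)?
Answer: -1/490 ≈ -0.0020408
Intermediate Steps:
y = 4 (y = 0 + 4 = 4)
U(C) = 1/(6 + C)
F(j, l) = -3 (F(j, l) = 2 - 5 = -3)
(F(y, 7)/98)*U(9) = (-3/98)/(6 + 9) = ((1/98)*(-3))/15 = -3/98*1/15 = -1/490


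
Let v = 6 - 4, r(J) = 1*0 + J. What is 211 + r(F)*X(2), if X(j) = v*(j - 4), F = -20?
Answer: 291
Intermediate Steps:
r(J) = J (r(J) = 0 + J = J)
v = 2
X(j) = -8 + 2*j (X(j) = 2*(j - 4) = 2*(-4 + j) = -8 + 2*j)
211 + r(F)*X(2) = 211 - 20*(-8 + 2*2) = 211 - 20*(-8 + 4) = 211 - 20*(-4) = 211 + 80 = 291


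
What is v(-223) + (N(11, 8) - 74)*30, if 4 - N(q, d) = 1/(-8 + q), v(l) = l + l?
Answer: -2556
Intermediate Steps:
v(l) = 2*l
N(q, d) = 4 - 1/(-8 + q)
v(-223) + (N(11, 8) - 74)*30 = 2*(-223) + ((-33 + 4*11)/(-8 + 11) - 74)*30 = -446 + ((-33 + 44)/3 - 74)*30 = -446 + ((1/3)*11 - 74)*30 = -446 + (11/3 - 74)*30 = -446 - 211/3*30 = -446 - 2110 = -2556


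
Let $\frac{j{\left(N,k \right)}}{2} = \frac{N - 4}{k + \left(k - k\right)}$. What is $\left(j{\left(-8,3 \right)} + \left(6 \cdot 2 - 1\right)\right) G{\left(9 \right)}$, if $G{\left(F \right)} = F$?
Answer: $27$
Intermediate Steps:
$j{\left(N,k \right)} = \frac{2 \left(-4 + N\right)}{k}$ ($j{\left(N,k \right)} = 2 \frac{N - 4}{k + \left(k - k\right)} = 2 \frac{-4 + N}{k + 0} = 2 \frac{-4 + N}{k} = \frac{2 \left(-4 + N\right)}{k}$)
$\left(j{\left(-8,3 \right)} + \left(6 \cdot 2 - 1\right)\right) G{\left(9 \right)} = \left(\frac{2 \left(-4 - 8\right)}{3} + \left(6 \cdot 2 - 1\right)\right) 9 = \left(2 \cdot \frac{1}{3} \left(-12\right) + \left(12 - 1\right)\right) 9 = \left(-8 + 11\right) 9 = 3 \cdot 9 = 27$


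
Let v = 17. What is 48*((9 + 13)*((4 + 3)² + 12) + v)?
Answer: 65232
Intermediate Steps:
48*((9 + 13)*((4 + 3)² + 12) + v) = 48*((9 + 13)*((4 + 3)² + 12) + 17) = 48*(22*(7² + 12) + 17) = 48*(22*(49 + 12) + 17) = 48*(22*61 + 17) = 48*(1342 + 17) = 48*1359 = 65232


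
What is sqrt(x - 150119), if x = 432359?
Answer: 168*sqrt(10) ≈ 531.26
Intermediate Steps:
sqrt(x - 150119) = sqrt(432359 - 150119) = sqrt(282240) = 168*sqrt(10)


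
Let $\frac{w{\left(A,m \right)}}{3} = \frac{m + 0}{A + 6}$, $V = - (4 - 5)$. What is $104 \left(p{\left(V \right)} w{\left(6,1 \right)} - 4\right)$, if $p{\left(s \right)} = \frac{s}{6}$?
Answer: $- \frac{1235}{3} \approx -411.67$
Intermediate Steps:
$V = 1$ ($V = \left(-1\right) \left(-1\right) = 1$)
$p{\left(s \right)} = \frac{s}{6}$ ($p{\left(s \right)} = s \frac{1}{6} = \frac{s}{6}$)
$w{\left(A,m \right)} = \frac{3 m}{6 + A}$ ($w{\left(A,m \right)} = 3 \frac{m + 0}{A + 6} = 3 \frac{m}{6 + A} = \frac{3 m}{6 + A}$)
$104 \left(p{\left(V \right)} w{\left(6,1 \right)} - 4\right) = 104 \left(\frac{1}{6} \cdot 1 \cdot 3 \cdot 1 \frac{1}{6 + 6} - 4\right) = 104 \left(\frac{3 \cdot 1 \cdot \frac{1}{12}}{6} - 4\right) = 104 \left(\frac{1}{6} \cdot \frac{1}{4} - 4\right) = 104 \left(\frac{1}{24} - 4\right) = 104 \left(- \frac{95}{24}\right) = - \frac{1235}{3}$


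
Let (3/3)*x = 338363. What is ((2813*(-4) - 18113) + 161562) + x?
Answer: 470560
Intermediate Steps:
x = 338363
((2813*(-4) - 18113) + 161562) + x = ((2813*(-4) - 18113) + 161562) + 338363 = ((-11252 - 18113) + 161562) + 338363 = (-29365 + 161562) + 338363 = 132197 + 338363 = 470560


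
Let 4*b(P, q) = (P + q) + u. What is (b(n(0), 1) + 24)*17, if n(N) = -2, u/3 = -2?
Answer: 1513/4 ≈ 378.25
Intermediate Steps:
u = -6 (u = 3*(-2) = -6)
b(P, q) = -3/2 + P/4 + q/4 (b(P, q) = ((P + q) - 6)/4 = (-6 + P + q)/4 = -3/2 + P/4 + q/4)
(b(n(0), 1) + 24)*17 = ((-3/2 + (¼)*(-2) + (¼)*1) + 24)*17 = ((-3/2 - ½ + ¼) + 24)*17 = (-7/4 + 24)*17 = (89/4)*17 = 1513/4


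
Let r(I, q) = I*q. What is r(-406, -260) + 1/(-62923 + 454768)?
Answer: 41363158201/391845 ≈ 1.0556e+5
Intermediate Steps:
r(-406, -260) + 1/(-62923 + 454768) = -406*(-260) + 1/(-62923 + 454768) = 105560 + 1/391845 = 41363158201/391845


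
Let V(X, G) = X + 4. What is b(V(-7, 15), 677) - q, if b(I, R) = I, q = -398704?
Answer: 398701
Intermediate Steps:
V(X, G) = 4 + X
b(V(-7, 15), 677) - q = (4 - 7) - 1*(-398704) = -3 + 398704 = 398701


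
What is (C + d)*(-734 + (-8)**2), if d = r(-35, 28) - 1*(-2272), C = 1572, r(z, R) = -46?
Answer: -2544660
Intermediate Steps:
d = 2226 (d = -46 - 1*(-2272) = -46 + 2272 = 2226)
(C + d)*(-734 + (-8)**2) = (1572 + 2226)*(-734 + (-8)**2) = 3798*(-734 + 64) = 3798*(-670) = -2544660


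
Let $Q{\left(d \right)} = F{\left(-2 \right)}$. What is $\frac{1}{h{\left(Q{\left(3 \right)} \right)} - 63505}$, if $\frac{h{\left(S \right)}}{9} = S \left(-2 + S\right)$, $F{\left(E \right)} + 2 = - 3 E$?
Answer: $- \frac{1}{63433} \approx -1.5765 \cdot 10^{-5}$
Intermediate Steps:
$F{\left(E \right)} = -2 - 3 E$
$Q{\left(d \right)} = 4$ ($Q{\left(d \right)} = -2 - -6 = -2 + 6 = 4$)
$h{\left(S \right)} = 9 S \left(-2 + S\right)$
$\frac{1}{h{\left(Q{\left(3 \right)} \right)} - 63505} = \frac{1}{9 \cdot 4 \left(-2 + 4\right) - 63505} = \frac{1}{9 \cdot 4 \cdot 2 - 63505} = \frac{1}{72 - 63505} = \frac{1}{-63433} = - \frac{1}{63433}$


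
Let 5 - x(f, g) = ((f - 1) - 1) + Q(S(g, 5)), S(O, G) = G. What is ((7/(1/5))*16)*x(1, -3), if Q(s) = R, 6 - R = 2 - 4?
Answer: -1120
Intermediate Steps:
R = 8 (R = 6 - (2 - 4) = 6 - 1*(-2) = 6 + 2 = 8)
Q(s) = 8
x(f, g) = -1 - f (x(f, g) = 5 - (((f - 1) - 1) + 8) = 5 - (((-1 + f) - 1) + 8) = 5 - ((-2 + f) + 8) = 5 - (6 + f) = 5 + (-6 - f) = -1 - f)
((7/(1/5))*16)*x(1, -3) = ((7/(1/5))*16)*(-1 - 1*1) = ((7/(⅕))*16)*(-1 - 1) = ((7*5)*16)*(-2) = (35*16)*(-2) = 560*(-2) = -1120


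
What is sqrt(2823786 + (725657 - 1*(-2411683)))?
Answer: sqrt(5961126) ≈ 2441.5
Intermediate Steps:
sqrt(2823786 + (725657 - 1*(-2411683))) = sqrt(2823786 + (725657 + 2411683)) = sqrt(2823786 + 3137340) = sqrt(5961126)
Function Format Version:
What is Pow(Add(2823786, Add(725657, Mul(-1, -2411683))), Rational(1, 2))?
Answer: Pow(5961126, Rational(1, 2)) ≈ 2441.5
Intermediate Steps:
Pow(Add(2823786, Add(725657, Mul(-1, -2411683))), Rational(1, 2)) = Pow(Add(2823786, Add(725657, 2411683)), Rational(1, 2)) = Pow(Add(2823786, 3137340), Rational(1, 2)) = Pow(5961126, Rational(1, 2))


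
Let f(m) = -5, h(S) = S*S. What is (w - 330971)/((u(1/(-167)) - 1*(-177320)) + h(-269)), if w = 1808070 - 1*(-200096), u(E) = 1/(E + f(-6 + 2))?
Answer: 1402135020/208733149 ≈ 6.7174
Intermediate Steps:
h(S) = S²
u(E) = 1/(-5 + E) (u(E) = 1/(E - 5) = 1/(-5 + E))
w = 2008166 (w = 1808070 + 200096 = 2008166)
(w - 330971)/((u(1/(-167)) - 1*(-177320)) + h(-269)) = (2008166 - 330971)/((1/(-5 + 1/(-167)) - 1*(-177320)) + (-269)²) = 1677195/((1/(-5 - 1/167) + 177320) + 72361) = 1677195/((1/(-836/167) + 177320) + 72361) = 1677195/((-167/836 + 177320) + 72361) = 1677195/(148239353/836 + 72361) = 1677195/(208733149/836) = 1677195*(836/208733149) = 1402135020/208733149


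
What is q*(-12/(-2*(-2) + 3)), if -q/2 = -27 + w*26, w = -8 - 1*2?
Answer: -984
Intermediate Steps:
w = -10 (w = -8 - 2 = -10)
q = 574 (q = -2*(-27 - 10*26) = -2*(-27 - 260) = -2*(-287) = 574)
q*(-12/(-2*(-2) + 3)) = 574*(-12/(-2*(-2) + 3)) = 574*(-12/(4 + 3)) = 574*(-12/7) = -984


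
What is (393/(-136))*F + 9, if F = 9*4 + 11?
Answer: -17247/136 ≈ -126.82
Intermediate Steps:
F = 47 (F = 36 + 11 = 47)
(393/(-136))*F + 9 = (393/(-136))*47 + 9 = (393*(-1/136))*47 + 9 = -393/136*47 + 9 = -18471/136 + 9 = -17247/136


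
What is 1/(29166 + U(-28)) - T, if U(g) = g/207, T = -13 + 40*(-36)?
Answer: 8772246509/6037334 ≈ 1453.0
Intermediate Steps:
T = -1453 (T = -13 - 1440 = -1453)
U(g) = g/207 (U(g) = g*(1/207) = g/207)
1/(29166 + U(-28)) - T = 1/(29166 + (1/207)*(-28)) - 1*(-1453) = 1/(29166 - 28/207) + 1453 = 1/(6037334/207) + 1453 = 207/6037334 + 1453 = 8772246509/6037334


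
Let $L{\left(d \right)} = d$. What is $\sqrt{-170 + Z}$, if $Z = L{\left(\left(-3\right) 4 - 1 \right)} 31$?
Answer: $i \sqrt{573} \approx 23.937 i$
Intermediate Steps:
$Z = -403$ ($Z = \left(\left(-3\right) 4 - 1\right) 31 = \left(-12 - 1\right) 31 = \left(-13\right) 31 = -403$)
$\sqrt{-170 + Z} = \sqrt{-170 - 403} = \sqrt{-573} = i \sqrt{573}$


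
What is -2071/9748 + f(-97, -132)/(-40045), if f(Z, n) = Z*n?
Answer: -207746587/390358660 ≈ -0.53219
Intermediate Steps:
-2071/9748 + f(-97, -132)/(-40045) = -2071/9748 - 97*(-132)/(-40045) = -2071*1/9748 + 12804*(-1/40045) = -2071/9748 - 12804/40045 = -207746587/390358660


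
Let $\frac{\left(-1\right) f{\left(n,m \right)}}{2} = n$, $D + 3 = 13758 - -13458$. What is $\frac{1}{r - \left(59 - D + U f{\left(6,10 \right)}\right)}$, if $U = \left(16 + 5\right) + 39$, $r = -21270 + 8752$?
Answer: $\frac{1}{15356} \approx 6.5121 \cdot 10^{-5}$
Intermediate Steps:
$D = 27213$ ($D = -3 + \left(13758 - -13458\right) = -3 + \left(13758 + 13458\right) = -3 + 27216 = 27213$)
$f{\left(n,m \right)} = - 2 n$
$r = -12518$
$U = 60$ ($U = 21 + 39 = 60$)
$\frac{1}{r - \left(59 - D + U f{\left(6,10 \right)}\right)} = \frac{1}{-12518 + \left(27213 - \left(59 + 60 \left(\left(-2\right) 6\right)\right)\right)} = \frac{1}{-12518 + \left(27213 - \left(59 + 60 \left(-12\right)\right)\right)} = \frac{1}{-12518 + \left(27213 - \left(59 - 720\right)\right)} = \frac{1}{-12518 + \left(27213 - -661\right)} = \frac{1}{-12518 + \left(27213 + 661\right)} = \frac{1}{-12518 + 27874} = \frac{1}{15356}$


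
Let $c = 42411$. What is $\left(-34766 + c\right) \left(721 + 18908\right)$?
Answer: $150063705$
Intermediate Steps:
$\left(-34766 + c\right) \left(721 + 18908\right) = \left(-34766 + 42411\right) \left(721 + 18908\right) = 7645 \cdot 19629 = 150063705$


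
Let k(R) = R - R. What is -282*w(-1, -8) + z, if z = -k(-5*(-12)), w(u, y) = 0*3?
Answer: 0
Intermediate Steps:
w(u, y) = 0
k(R) = 0
z = 0 (z = -1*0 = 0)
-282*w(-1, -8) + z = -282*0 + 0 = 0 + 0 = 0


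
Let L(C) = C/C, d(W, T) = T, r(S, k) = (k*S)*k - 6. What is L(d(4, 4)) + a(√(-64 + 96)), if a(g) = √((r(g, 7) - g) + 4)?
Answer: 1 + √(-2 + 192*√2) ≈ 17.417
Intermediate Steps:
r(S, k) = -6 + S*k² (r(S, k) = (S*k)*k - 6 = S*k² - 6 = -6 + S*k²)
a(g) = √(-2 + 48*g) (a(g) = √(((-6 + g*7²) - g) + 4) = √(((-6 + g*49) - g) + 4) = √(((-6 + 49*g) - g) + 4) = √((-6 + 48*g) + 4) = √(-2 + 48*g))
L(C) = 1
L(d(4, 4)) + a(√(-64 + 96)) = 1 + √(-2 + 48*√(-64 + 96)) = 1 + √(-2 + 48*√32) = 1 + √(-2 + 48*(4*√2)) = 1 + √(-2 + 192*√2)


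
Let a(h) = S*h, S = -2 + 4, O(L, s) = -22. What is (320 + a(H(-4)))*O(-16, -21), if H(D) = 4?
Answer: -7216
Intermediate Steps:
S = 2
a(h) = 2*h
(320 + a(H(-4)))*O(-16, -21) = (320 + 2*4)*(-22) = (320 + 8)*(-22) = 328*(-22) = -7216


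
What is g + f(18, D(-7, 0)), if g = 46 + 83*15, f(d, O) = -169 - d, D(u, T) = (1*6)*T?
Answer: 1104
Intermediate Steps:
D(u, T) = 6*T
g = 1291 (g = 46 + 1245 = 1291)
g + f(18, D(-7, 0)) = 1291 + (-169 - 1*18) = 1291 + (-169 - 18) = 1291 - 187 = 1104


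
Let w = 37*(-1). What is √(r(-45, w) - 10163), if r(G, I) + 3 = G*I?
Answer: I*√8501 ≈ 92.201*I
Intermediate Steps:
w = -37
r(G, I) = -3 + G*I
√(r(-45, w) - 10163) = √((-3 - 45*(-37)) - 10163) = √((-3 + 1665) - 10163) = √(1662 - 10163) = √(-8501) = I*√8501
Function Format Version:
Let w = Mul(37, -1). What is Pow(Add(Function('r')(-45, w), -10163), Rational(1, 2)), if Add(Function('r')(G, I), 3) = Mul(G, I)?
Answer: Mul(I, Pow(8501, Rational(1, 2))) ≈ Mul(92.201, I)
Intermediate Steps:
w = -37
Function('r')(G, I) = Add(-3, Mul(G, I))
Pow(Add(Function('r')(-45, w), -10163), Rational(1, 2)) = Pow(Add(Add(-3, Mul(-45, -37)), -10163), Rational(1, 2)) = Pow(Add(Add(-3, 1665), -10163), Rational(1, 2)) = Pow(Add(1662, -10163), Rational(1, 2)) = Pow(-8501, Rational(1, 2)) = Mul(I, Pow(8501, Rational(1, 2)))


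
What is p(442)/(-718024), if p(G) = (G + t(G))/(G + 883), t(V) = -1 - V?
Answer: 1/951381800 ≈ 1.0511e-9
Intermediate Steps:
p(G) = -1/(883 + G) (p(G) = (G + (-1 - G))/(G + 883) = -1/(883 + G))
p(442)/(-718024) = -1/(883 + 442)/(-718024) = -1/1325*(-1/718024) = 1/951381800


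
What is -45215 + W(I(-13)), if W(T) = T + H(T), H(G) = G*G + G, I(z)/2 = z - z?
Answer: -45215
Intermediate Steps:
I(z) = 0 (I(z) = 2*(z - z) = 2*0 = 0)
H(G) = G + G**2 (H(G) = G**2 + G = G + G**2)
W(T) = T + T*(1 + T)
-45215 + W(I(-13)) = -45215 + 0*(2 + 0) = -45215 + 0*2 = -45215 + 0 = -45215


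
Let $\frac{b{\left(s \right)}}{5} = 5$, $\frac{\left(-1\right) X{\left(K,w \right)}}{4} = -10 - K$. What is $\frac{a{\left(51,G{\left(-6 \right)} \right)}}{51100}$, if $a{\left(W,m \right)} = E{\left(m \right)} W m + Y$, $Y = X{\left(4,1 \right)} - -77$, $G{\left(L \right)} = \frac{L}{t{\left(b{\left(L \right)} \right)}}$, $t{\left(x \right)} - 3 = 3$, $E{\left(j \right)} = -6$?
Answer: $\frac{439}{51100} \approx 0.008591$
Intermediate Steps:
$X{\left(K,w \right)} = 40 + 4 K$ ($X{\left(K,w \right)} = - 4 \left(-10 - K\right) = 40 + 4 K$)
$b{\left(s \right)} = 25$ ($b{\left(s \right)} = 5 \cdot 5 = 25$)
$t{\left(x \right)} = 6$ ($t{\left(x \right)} = 3 + 3 = 6$)
$G{\left(L \right)} = \frac{L}{6}$
$Y = 133$ ($Y = \left(40 + 4 \cdot 4\right) - -77 = \left(40 + 16\right) + 77 = 56 + 77 = 133$)
$a{\left(W,m \right)} = 133 - 6 W m$ ($a{\left(W,m \right)} = - 6 W m + 133 = 133 - 6 W m$)
$\frac{a{\left(51,G{\left(-6 \right)} \right)}}{51100} = \frac{133 - 306 \cdot \frac{1}{6} \left(-6\right)}{51100} = \left(133 - 306 \left(-1\right)\right) \frac{1}{51100} = \left(133 + 306\right) \frac{1}{51100} = 439 \cdot \frac{1}{51100} = \frac{439}{51100}$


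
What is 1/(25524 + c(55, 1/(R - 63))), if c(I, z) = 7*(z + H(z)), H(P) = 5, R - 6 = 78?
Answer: 3/76678 ≈ 3.9125e-5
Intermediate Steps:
R = 84 (R = 6 + 78 = 84)
c(I, z) = 35 + 7*z (c(I, z) = 7*(z + 5) = 7*(5 + z) = 35 + 7*z)
1/(25524 + c(55, 1/(R - 63))) = 1/(25524 + (35 + 7/(84 - 63))) = 1/(25524 + (35 + 7/21)) = 1/(25524 + (35 + 7*(1/21))) = 1/(25524 + (35 + ⅓)) = 1/(25524 + 106/3) = 1/(76678/3) = 3/76678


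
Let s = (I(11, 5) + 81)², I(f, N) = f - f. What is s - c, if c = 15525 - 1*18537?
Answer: 9573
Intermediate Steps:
I(f, N) = 0
c = -3012 (c = 15525 - 18537 = -3012)
s = 6561 (s = (0 + 81)² = 81² = 6561)
s - c = 6561 - 1*(-3012) = 6561 + 3012 = 9573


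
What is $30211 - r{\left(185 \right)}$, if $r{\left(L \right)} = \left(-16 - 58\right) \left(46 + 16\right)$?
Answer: $34799$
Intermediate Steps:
$r{\left(L \right)} = -4588$ ($r{\left(L \right)} = \left(-74\right) 62 = -4588$)
$30211 - r{\left(185 \right)} = 30211 - -4588 = 30211 + 4588 = 34799$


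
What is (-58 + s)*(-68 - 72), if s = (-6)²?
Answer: 3080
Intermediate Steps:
s = 36
(-58 + s)*(-68 - 72) = (-58 + 36)*(-68 - 72) = -22*(-140) = 3080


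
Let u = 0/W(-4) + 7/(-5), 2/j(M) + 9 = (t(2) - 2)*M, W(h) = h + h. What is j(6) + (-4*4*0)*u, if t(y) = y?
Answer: -2/9 ≈ -0.22222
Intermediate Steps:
W(h) = 2*h
j(M) = -2/9 (j(M) = 2/(-9 + (2 - 2)*M) = 2/(-9 + 0*M) = 2/(-9 + 0) = 2/(-9) = 2*(-⅑) = -2/9)
u = -7/5 (u = 0/((2*(-4))) + 7/(-5) = 0/(-8) + 7*(-⅕) = 0*(-⅛) - 7/5 = 0 - 7/5 = -7/5 ≈ -1.4000)
j(6) + (-4*4*0)*u = -2/9 + (-4*4*0)*(-7/5) = -2/9 - 16*0*(-7/5) = -2/9 + 0*(-7/5) = -2/9 + 0 = -2/9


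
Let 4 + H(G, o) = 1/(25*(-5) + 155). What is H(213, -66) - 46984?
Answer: -1409639/30 ≈ -46988.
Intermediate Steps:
H(G, o) = -119/30 (H(G, o) = -4 + 1/(25*(-5) + 155) = -4 + 1/(-125 + 155) = -4 + 1/30 = -119/30)
H(213, -66) - 46984 = -119/30 - 46984 = -1409639/30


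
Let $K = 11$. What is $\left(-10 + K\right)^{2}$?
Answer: $1$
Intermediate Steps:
$\left(-10 + K\right)^{2} = \left(-10 + 11\right)^{2} = 1^{2} = 1$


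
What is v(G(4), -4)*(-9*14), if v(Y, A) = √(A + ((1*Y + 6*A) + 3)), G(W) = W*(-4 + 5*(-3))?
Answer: -126*I*√101 ≈ -1266.3*I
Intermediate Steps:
G(W) = -19*W (G(W) = W*(-4 - 15) = W*(-19) = -19*W)
v(Y, A) = √(3 + Y + 7*A) (v(Y, A) = √(A + ((Y + 6*A) + 3)) = √(A + (3 + Y + 6*A)) = √(3 + Y + 7*A))
v(G(4), -4)*(-9*14) = √(3 - 19*4 + 7*(-4))*(-9*14) = √(3 - 76 - 28)*(-126) = √(-101)*(-126) = (I*√101)*(-126) = -126*I*√101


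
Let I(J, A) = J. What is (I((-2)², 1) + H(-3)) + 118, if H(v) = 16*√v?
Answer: 122 + 16*I*√3 ≈ 122.0 + 27.713*I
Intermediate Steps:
(I((-2)², 1) + H(-3)) + 118 = ((-2)² + 16*√(-3)) + 118 = (4 + 16*(I*√3)) + 118 = (4 + 16*I*√3) + 118 = 122 + 16*I*√3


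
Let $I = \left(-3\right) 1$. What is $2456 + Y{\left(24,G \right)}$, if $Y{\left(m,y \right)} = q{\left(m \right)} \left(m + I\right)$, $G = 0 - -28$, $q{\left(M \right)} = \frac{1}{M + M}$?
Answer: $\frac{39303}{16} \approx 2456.4$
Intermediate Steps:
$q{\left(M \right)} = \frac{1}{2 M}$
$I = -3$
$G = 28$ ($G = 0 + 28 = 28$)
$Y{\left(m,y \right)} = \frac{-3 + m}{2 m}$ ($Y{\left(m,y \right)} = \frac{1}{2 m} \left(m - 3\right) = \frac{1}{2 m} \left(-3 + m\right) = \frac{-3 + m}{2 m}$)
$2456 + Y{\left(24,G \right)} = 2456 + \frac{-3 + 24}{2 \cdot 24} = 2456 + \frac{1}{2} \cdot \frac{1}{24} \cdot 21 = 2456 + \frac{7}{16} = \frac{39303}{16}$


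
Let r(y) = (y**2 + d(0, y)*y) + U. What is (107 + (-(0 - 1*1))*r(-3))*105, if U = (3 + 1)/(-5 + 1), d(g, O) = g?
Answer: 12075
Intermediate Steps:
U = -1 (U = 4/(-4) = 4*(-1/4) = -1)
r(y) = -1 + y**2 (r(y) = (y**2 + 0*y) - 1 = (y**2 + 0) - 1 = y**2 - 1 = -1 + y**2)
(107 + (-(0 - 1*1))*r(-3))*105 = (107 + (-(0 - 1*1))*(-1 + (-3)**2))*105 = (107 + (-(0 - 1))*(-1 + 9))*105 = (107 - 1*(-1)*8)*105 = (107 + 1*8)*105 = (107 + 8)*105 = 115*105 = 12075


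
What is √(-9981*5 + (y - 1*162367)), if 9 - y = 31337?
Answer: 20*I*√609 ≈ 493.56*I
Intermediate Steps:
y = -31328 (y = 9 - 1*31337 = 9 - 31337 = -31328)
√(-9981*5 + (y - 1*162367)) = √(-9981*5 + (-31328 - 1*162367)) = √(-49905 + (-31328 - 162367)) = √(-49905 - 193695) = √(-243600) = 20*I*√609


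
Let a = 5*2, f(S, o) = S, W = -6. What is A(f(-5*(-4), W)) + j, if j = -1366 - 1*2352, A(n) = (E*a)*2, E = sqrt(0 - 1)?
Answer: -3718 + 20*I ≈ -3718.0 + 20.0*I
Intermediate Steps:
E = I (E = sqrt(-1) = I ≈ 1.0*I)
a = 10
A(n) = 20*I (A(n) = (I*10)*2 = (10*I)*2 = 20*I)
j = -3718 (j = -1366 - 2352 = -3718)
A(f(-5*(-4), W)) + j = 20*I - 3718 = -3718 + 20*I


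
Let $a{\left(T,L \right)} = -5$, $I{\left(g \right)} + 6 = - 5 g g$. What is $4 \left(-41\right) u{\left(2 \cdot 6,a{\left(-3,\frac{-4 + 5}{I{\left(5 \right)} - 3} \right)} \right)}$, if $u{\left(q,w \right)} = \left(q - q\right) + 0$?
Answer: $0$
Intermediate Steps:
$I{\left(g \right)} = -6 - 5 g^{2}$ ($I{\left(g \right)} = -6 + - 5 g g = -6 - 5 g^{2}$)
$u{\left(q,w \right)} = 0$ ($u{\left(q,w \right)} = 0 + 0 = 0$)
$4 \left(-41\right) u{\left(2 \cdot 6,a{\left(-3,\frac{-4 + 5}{I{\left(5 \right)} - 3} \right)} \right)} = 4 \left(-41\right) 0 = \left(-164\right) 0 = 0$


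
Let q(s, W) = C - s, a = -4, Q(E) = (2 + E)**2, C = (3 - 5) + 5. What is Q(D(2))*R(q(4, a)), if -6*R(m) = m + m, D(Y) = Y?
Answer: 16/3 ≈ 5.3333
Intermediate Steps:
C = 3 (C = -2 + 5 = 3)
q(s, W) = 3 - s
R(m) = -m/3 (R(m) = -(m + m)/6 = -m/3)
Q(D(2))*R(q(4, a)) = (2 + 2)**2*(-(3 - 1*4)/3) = 4**2*(-(3 - 4)/3) = 16*(-1/3*(-1)) = 16*(1/3) = 16/3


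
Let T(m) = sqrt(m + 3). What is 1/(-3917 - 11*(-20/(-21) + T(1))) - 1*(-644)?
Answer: 53412695/82939 ≈ 644.00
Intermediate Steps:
T(m) = sqrt(3 + m)
1/(-3917 - 11*(-20/(-21) + T(1))) - 1*(-644) = 1/(-3917 - 11*(-20/(-21) + sqrt(3 + 1))) - 1*(-644) = 1/(-3917 - 11*(-20*(-1/21) + sqrt(4))) + 644 = 1/(-3917 - 11*(20/21 + 2)) + 644 = 1/(-3917 - 11*62/21) + 644 = 1/(-3917 - 682/21) + 644 = 1/(-82939/21) + 644 = -21/82939 + 644 = 53412695/82939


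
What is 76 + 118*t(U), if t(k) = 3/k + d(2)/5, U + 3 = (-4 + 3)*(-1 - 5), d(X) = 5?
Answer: 312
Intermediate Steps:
U = 3 (U = -3 + (-4 + 3)*(-1 - 5) = -3 - 1*(-6) = -3 + 6 = 3)
t(k) = 1 + 3/k (t(k) = 3/k + 5/5 = 3/k + 5*(⅕) = 3/k + 1 = 1 + 3/k)
76 + 118*t(U) = 76 + 118*((3 + 3)/3) = 76 + 118*((⅓)*6) = 76 + 118*2 = 76 + 236 = 312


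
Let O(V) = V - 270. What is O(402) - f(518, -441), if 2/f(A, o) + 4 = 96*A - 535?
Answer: 6492946/49189 ≈ 132.00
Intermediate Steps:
O(V) = -270 + V
f(A, o) = 2/(-539 + 96*A) (f(A, o) = 2/(-4 + (96*A - 535)) = 2/(-4 + (-535 + 96*A)) = 2/(-539 + 96*A))
O(402) - f(518, -441) = (-270 + 402) - 2/(-539 + 96*518) = 132 - 2/(-539 + 49728) = 132 - 2/49189 = 6492946/49189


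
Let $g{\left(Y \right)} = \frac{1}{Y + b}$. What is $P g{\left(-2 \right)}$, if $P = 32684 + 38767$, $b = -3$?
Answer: $- \frac{71451}{5} \approx -14290.0$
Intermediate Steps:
$P = 71451$
$g{\left(Y \right)} = \frac{1}{-3 + Y}$ ($g{\left(Y \right)} = \frac{1}{Y - 3} = \frac{1}{-3 + Y}$)
$P g{\left(-2 \right)} = \frac{71451}{-3 - 2} = \frac{71451}{-5} = 71451 \left(- \frac{1}{5}\right) = - \frac{71451}{5}$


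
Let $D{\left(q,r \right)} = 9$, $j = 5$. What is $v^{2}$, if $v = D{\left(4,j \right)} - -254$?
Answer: $69169$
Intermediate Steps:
$v = 263$ ($v = 9 - -254 = 9 + 254 = 263$)
$v^{2} = 263^{2} = 69169$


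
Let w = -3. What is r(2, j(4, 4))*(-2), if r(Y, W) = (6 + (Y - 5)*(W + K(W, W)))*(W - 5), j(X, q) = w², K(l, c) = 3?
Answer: 240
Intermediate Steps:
j(X, q) = 9 (j(X, q) = (-3)² = 9)
r(Y, W) = (-5 + W)*(6 + (-5 + Y)*(3 + W)) (r(Y, W) = (6 + (Y - 5)*(W + 3))*(W - 5) = (6 + (-5 + Y)*(3 + W))*(-5 + W) = (-5 + W)*(6 + (-5 + Y)*(3 + W)))
r(2, j(4, 4))*(-2) = (45 - 15*2 - 5*9² + 16*9 + 2*9² - 2*9*2)*(-2) = (45 - 30 - 5*81 + 144 + 2*81 - 36)*(-2) = (45 - 30 - 405 + 144 + 162 - 36)*(-2) = -120*(-2) = 240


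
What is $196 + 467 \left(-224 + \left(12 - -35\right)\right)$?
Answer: $-82463$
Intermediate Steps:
$196 + 467 \left(-224 + \left(12 - -35\right)\right) = 196 + 467 \left(-224 + \left(12 + 35\right)\right) = 196 + 467 \left(-224 + 47\right) = 196 + 467 \left(-177\right) = 196 - 82659 = -82463$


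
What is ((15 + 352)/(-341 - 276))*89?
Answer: -32663/617 ≈ -52.938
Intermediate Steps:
((15 + 352)/(-341 - 276))*89 = (367/(-617))*89 = (367*(-1/617))*89 = -367/617*89 = -32663/617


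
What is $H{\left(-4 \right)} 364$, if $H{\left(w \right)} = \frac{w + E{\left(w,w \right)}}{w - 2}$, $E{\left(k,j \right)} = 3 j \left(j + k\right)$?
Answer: $- \frac{16744}{3} \approx -5581.3$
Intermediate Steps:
$E{\left(k,j \right)} = 3 j \left(j + k\right)$
$H{\left(w \right)} = \frac{w + 6 w^{2}}{-2 + w}$ ($H{\left(w \right)} = \frac{w + 3 w \left(w + w\right)}{w - 2} = \frac{w + 3 w 2 w}{-2 + w} = \frac{w + 6 w^{2}}{-2 + w}$)
$H{\left(-4 \right)} 364 = - \frac{4 \left(1 + 6 \left(-4\right)\right)}{-2 - 4} \cdot 364 = - \frac{4 \left(1 - 24\right)}{-6} \cdot 364 = \left(-4\right) \left(- \frac{1}{6}\right) \left(-23\right) 364 = \left(- \frac{46}{3}\right) 364 = - \frac{16744}{3}$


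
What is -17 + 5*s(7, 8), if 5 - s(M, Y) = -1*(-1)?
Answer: 3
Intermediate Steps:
s(M, Y) = 4 (s(M, Y) = 5 - (-1)*(-1) = 5 - 1*1 = 5 - 1 = 4)
-17 + 5*s(7, 8) = -17 + 5*4 = -17 + 20 = 3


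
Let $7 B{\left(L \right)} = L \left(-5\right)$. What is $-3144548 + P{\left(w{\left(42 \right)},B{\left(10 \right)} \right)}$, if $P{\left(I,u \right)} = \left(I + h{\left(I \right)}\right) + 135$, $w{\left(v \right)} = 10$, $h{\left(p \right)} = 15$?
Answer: $-3144388$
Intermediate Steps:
$B{\left(L \right)} = - \frac{5 L}{7}$ ($B{\left(L \right)} = \frac{L \left(-5\right)}{7} = \frac{\left(-5\right) L}{7} = - \frac{5 L}{7}$)
$P{\left(I,u \right)} = 150 + I$ ($P{\left(I,u \right)} = \left(I + 15\right) + 135 = \left(15 + I\right) + 135 = 150 + I$)
$-3144548 + P{\left(w{\left(42 \right)},B{\left(10 \right)} \right)} = -3144548 + \left(150 + 10\right) = -3144548 + 160 = -3144388$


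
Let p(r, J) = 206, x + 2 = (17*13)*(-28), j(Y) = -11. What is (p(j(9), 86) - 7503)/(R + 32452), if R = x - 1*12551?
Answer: -7297/13711 ≈ -0.53220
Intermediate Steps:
x = -6190 (x = -2 + (17*13)*(-28) = -2 + 221*(-28) = -2 - 6188 = -6190)
R = -18741 (R = -6190 - 1*12551 = -6190 - 12551 = -18741)
(p(j(9), 86) - 7503)/(R + 32452) = (206 - 7503)/(-18741 + 32452) = -7297/13711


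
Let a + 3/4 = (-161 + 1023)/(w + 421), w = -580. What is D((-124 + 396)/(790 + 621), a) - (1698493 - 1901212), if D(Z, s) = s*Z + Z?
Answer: 2675269487/13197 ≈ 2.0272e+5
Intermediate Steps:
a = -3925/636 (a = -3/4 + (-161 + 1023)/(-580 + 421) = -3/4 + 862/(-159) = -3/4 + 862*(-1/159) = -3/4 - 862/159 = -3925/636 ≈ -6.1714)
D(Z, s) = Z + Z*s (D(Z, s) = Z*s + Z = Z + Z*s)
D((-124 + 396)/(790 + 621), a) - (1698493 - 1901212) = ((-124 + 396)/(790 + 621))*(1 - 3925/636) - (1698493 - 1901212) = (272/1411)*(-3289/636) - 1*(-202719) = (272*(1/1411))*(-3289/636) + 202719 = (16/83)*(-3289/636) + 202719 = -13156/13197 + 202719 = 2675269487/13197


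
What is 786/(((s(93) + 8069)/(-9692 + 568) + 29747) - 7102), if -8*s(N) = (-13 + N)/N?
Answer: 666946152/19214256733 ≈ 0.034711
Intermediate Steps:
s(N) = -(-13 + N)/(8*N)
786/(((s(93) + 8069)/(-9692 + 568) + 29747) - 7102) = 786/((((⅛)*(13 - 1*93)/93 + 8069)/(-9692 + 568) + 29747) - 7102) = 786/((((⅛)*(1/93)*(13 - 93) + 8069)/(-9124) + 29747) - 7102) = 786/((((⅛)*(1/93)*(-80) + 8069)*(-1/9124) + 29747) - 7102) = 786/(((-10/93 + 8069)*(-1/9124) + 29747) - 7102) = 786/(((750407/93)*(-1/9124) + 29747) - 7102) = 786/((-750407/848532 + 29747) - 7102) = 786/(25240530997/848532 - 7102) = 786/(19214256733/848532) = 786*(848532/19214256733) = 666946152/19214256733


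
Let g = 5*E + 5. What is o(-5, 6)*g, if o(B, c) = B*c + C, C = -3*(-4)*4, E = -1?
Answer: 0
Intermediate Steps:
C = 48 (C = 12*4 = 48)
g = 0 (g = 5*(-1) + 5 = -5 + 5 = 0)
o(B, c) = 48 + B*c (o(B, c) = B*c + 48 = 48 + B*c)
o(-5, 6)*g = (48 - 5*6)*0 = (48 - 30)*0 = 18*0 = 0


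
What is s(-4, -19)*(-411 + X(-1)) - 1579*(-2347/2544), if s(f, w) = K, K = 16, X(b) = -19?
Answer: -13796807/2544 ≈ -5423.3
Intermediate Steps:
s(f, w) = 16
s(-4, -19)*(-411 + X(-1)) - 1579*(-2347/2544) = 16*(-411 - 19) - 1579*(-2347/2544) = 16*(-430) - 1579*(-2347*1/2544) = -6880 - 1579*(-2347)/2544 = -6880 - 1*(-3705913/2544) = -6880 + 3705913/2544 = -13796807/2544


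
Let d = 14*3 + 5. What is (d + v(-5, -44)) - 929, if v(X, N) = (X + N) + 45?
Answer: -886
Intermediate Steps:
v(X, N) = 45 + N + X (v(X, N) = (N + X) + 45 = 45 + N + X)
d = 47 (d = 42 + 5 = 47)
(d + v(-5, -44)) - 929 = (47 + (45 - 44 - 5)) - 929 = (47 - 4) - 929 = 43 - 929 = -886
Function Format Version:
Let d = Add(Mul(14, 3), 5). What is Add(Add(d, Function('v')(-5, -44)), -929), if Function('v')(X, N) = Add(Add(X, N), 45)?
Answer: -886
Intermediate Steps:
Function('v')(X, N) = Add(45, N, X) (Function('v')(X, N) = Add(Add(N, X), 45) = Add(45, N, X))
d = 47 (d = Add(42, 5) = 47)
Add(Add(d, Function('v')(-5, -44)), -929) = Add(Add(47, Add(45, -44, -5)), -929) = Add(Add(47, -4), -929) = Add(43, -929) = -886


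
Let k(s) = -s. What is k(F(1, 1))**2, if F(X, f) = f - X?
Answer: 0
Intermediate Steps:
k(F(1, 1))**2 = (-(1 - 1*1))**2 = (-(1 - 1))**2 = (-1*0)**2 = 0**2 = 0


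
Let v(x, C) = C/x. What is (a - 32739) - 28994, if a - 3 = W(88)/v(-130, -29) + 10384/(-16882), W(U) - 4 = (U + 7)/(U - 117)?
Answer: -438195246672/7098881 ≈ -61727.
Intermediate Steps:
W(U) = 4 + (7 + U)/(-117 + U) (W(U) = 4 + (U + 7)/(U - 117) = 4 + (7 + U)/(-117 + U))
a = 39974101/7098881 (a = 3 + (((-461 + 5*88)/(-117 + 88))/((-29/(-130))) + 10384/(-16882)) = 3 + (((-461 + 440)/(-29))/((-29*(-1/130))) + 10384*(-1/16882)) = 3 + ((-1/29*(-21))/(29/130) - 5192/8441) = 3 + ((21/29)*(130/29) - 5192/8441) = 3 + (2730/841 - 5192/8441) = 3 + 18677458/7098881 = 39974101/7098881 ≈ 5.6310)
(a - 32739) - 28994 = (39974101/7098881 - 32739) - 28994 = -232370290958/7098881 - 28994 = -438195246672/7098881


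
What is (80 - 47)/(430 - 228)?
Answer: 33/202 ≈ 0.16337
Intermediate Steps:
(80 - 47)/(430 - 228) = 33/202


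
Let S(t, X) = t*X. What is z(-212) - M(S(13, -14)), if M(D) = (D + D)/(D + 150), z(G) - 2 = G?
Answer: -1771/8 ≈ -221.38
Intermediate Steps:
S(t, X) = X*t
z(G) = 2 + G
M(D) = 2*D/(150 + D) (M(D) = (2*D)/(150 + D) = 2*D/(150 + D))
z(-212) - M(S(13, -14)) = (2 - 212) - 2*(-14*13)/(150 - 14*13) = -210 - 2*(-182)/(150 - 182) = -210 - 2*(-182)/(-32) = -210 - 2*(-182)*(-1)/32 = -210 - 1*91/8 = -210 - 91/8 = -1771/8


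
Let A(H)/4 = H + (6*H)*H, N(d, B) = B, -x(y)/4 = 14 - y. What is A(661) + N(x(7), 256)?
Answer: 10489004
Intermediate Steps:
x(y) = -56 + 4*y (x(y) = -4*(14 - y) = -56 + 4*y)
A(H) = 4*H + 24*H² (A(H) = 4*(H + (6*H)*H) = 4*(H + 6*H²) = 4*H + 24*H²)
A(661) + N(x(7), 256) = 4*661*(1 + 6*661) + 256 = 4*661*(1 + 3966) + 256 = 4*661*3967 + 256 = 10488748 + 256 = 10489004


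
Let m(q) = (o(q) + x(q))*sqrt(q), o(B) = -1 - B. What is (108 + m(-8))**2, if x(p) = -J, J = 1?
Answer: 11376 + 2592*I*sqrt(2) ≈ 11376.0 + 3665.6*I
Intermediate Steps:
x(p) = -1 (x(p) = -1*1 = -1)
m(q) = sqrt(q)*(-2 - q) (m(q) = ((-1 - q) - 1)*sqrt(q) = (-2 - q)*sqrt(q) = sqrt(q)*(-2 - q))
(108 + m(-8))**2 = (108 + sqrt(-8)*(-2 - 1*(-8)))**2 = (108 + (2*I*sqrt(2))*(-2 + 8))**2 = (108 + (2*I*sqrt(2))*6)**2 = (108 + 12*I*sqrt(2))**2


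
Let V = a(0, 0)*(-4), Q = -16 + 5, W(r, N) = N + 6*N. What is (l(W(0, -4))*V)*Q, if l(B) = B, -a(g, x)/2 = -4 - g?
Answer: -9856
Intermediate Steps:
W(r, N) = 7*N
a(g, x) = 8 + 2*g (a(g, x) = -2*(-4 - g) = 8 + 2*g)
Q = -11
V = -32 (V = (8 + 2*0)*(-4) = (8 + 0)*(-4) = 8*(-4) = -32)
(l(W(0, -4))*V)*Q = ((7*(-4))*(-32))*(-11) = -28*(-32)*(-11) = 896*(-11) = -9856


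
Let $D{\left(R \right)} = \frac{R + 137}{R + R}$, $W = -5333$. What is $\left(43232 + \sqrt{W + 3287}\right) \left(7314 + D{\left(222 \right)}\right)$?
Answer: $\frac{35101952200}{111} + \frac{3247775 i \sqrt{2046}}{444} \approx 3.1623 \cdot 10^{8} + 3.3087 \cdot 10^{5} i$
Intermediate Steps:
$D{\left(R \right)} = \frac{137 + R}{2 R}$
$\left(43232 + \sqrt{W + 3287}\right) \left(7314 + D{\left(222 \right)}\right) = \left(43232 + \sqrt{-5333 + 3287}\right) \left(7314 + \frac{137 + 222}{2 \cdot 222}\right) = \left(43232 + \sqrt{-2046}\right) \left(7314 + \frac{1}{2} \cdot \frac{1}{222} \cdot 359\right) = \left(43232 + i \sqrt{2046}\right) \left(7314 + \frac{359}{444}\right) = \left(43232 + i \sqrt{2046}\right) \frac{3247775}{444} = \frac{35101952200}{111} + \frac{3247775 i \sqrt{2046}}{444}$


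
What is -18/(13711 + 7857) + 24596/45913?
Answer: 264830047/495125792 ≈ 0.53487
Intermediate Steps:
-18/(13711 + 7857) + 24596/45913 = -18/21568 + 24596*(1/45913) = -18*1/21568 + 24596/45913 = -9/10784 + 24596/45913 = 264830047/495125792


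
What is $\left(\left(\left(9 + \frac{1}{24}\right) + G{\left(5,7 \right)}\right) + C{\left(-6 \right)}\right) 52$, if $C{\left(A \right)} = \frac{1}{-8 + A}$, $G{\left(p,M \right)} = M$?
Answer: $\frac{34879}{42} \approx 830.45$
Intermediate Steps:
$\left(\left(\left(9 + \frac{1}{24}\right) + G{\left(5,7 \right)}\right) + C{\left(-6 \right)}\right) 52 = \left(\left(\left(9 + \frac{1}{24}\right) + 7\right) + \frac{1}{-8 - 6}\right) 52 = \left(\left(\left(9 + \frac{1}{24}\right) + 7\right) + \frac{1}{-14}\right) 52 = \left(\left(\frac{217}{24} + 7\right) - \frac{1}{14}\right) 52 = \left(\frac{385}{24} - \frac{1}{14}\right) 52 = \frac{2683}{168} \cdot 52 = \frac{34879}{42}$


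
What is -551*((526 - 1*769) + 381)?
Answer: -76038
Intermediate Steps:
-551*((526 - 1*769) + 381) = -551*((526 - 769) + 381) = -551*(-243 + 381) = -551*138 = -76038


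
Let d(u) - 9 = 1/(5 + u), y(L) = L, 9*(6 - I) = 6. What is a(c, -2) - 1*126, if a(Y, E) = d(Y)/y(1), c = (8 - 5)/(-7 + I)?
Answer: -1867/16 ≈ -116.69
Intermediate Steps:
I = 16/3 (I = 6 - ⅑*6 = 6 - ⅔ = 16/3 ≈ 5.3333)
c = -9/5 (c = (8 - 5)/(-7 + 16/3) = 3/(-5/3) = 3*(-⅗) = -9/5 ≈ -1.8000)
d(u) = 9 + 1/(5 + u)
a(Y, E) = (46 + 9*Y)/(5 + Y) (a(Y, E) = ((46 + 9*Y)/(5 + Y))/1 = ((46 + 9*Y)/(5 + Y))*1 = (46 + 9*Y)/(5 + Y))
a(c, -2) - 1*126 = (46 + 9*(-9/5))/(5 - 9/5) - 1*126 = (46 - 81/5)/(16/5) - 126 = (5/16)*(149/5) - 126 = 149/16 - 126 = -1867/16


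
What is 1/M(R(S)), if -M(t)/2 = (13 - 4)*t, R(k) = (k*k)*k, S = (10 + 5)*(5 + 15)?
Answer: -1/486000000 ≈ -2.0576e-9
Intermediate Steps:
S = 300 (S = 15*20 = 300)
R(k) = k**3 (R(k) = k**2*k = k**3)
M(t) = -18*t (M(t) = -2*(13 - 4)*t = -18*t)
1/M(R(S)) = 1/(-18*300**3) = 1/(-18*27000000) = 1/(-486000000) = -1/486000000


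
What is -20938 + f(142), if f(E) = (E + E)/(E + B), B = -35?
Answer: -2240082/107 ≈ -20935.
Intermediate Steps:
f(E) = 2*E/(-35 + E) (f(E) = (E + E)/(E - 35) = (2*E)/(-35 + E) = 2*E/(-35 + E))
-20938 + f(142) = -20938 + 2*142/(-35 + 142) = -20938 + 2*142/107 = -20938 + 2*142*(1/107) = -20938 + 284/107 = -2240082/107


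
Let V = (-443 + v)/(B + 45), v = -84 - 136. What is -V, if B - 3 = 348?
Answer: 221/132 ≈ 1.6742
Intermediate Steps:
B = 351 (B = 3 + 348 = 351)
v = -220
V = -221/132 (V = (-443 - 220)/(351 + 45) = -663/396 = -663*1/396 = -221/132 ≈ -1.6742)
-V = -1*(-221/132) = 221/132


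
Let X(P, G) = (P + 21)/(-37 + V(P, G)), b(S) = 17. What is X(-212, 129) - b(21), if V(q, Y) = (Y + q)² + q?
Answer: -113071/6640 ≈ -17.029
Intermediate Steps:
V(q, Y) = q + (Y + q)²
X(P, G) = (21 + P)/(-37 + P + (G + P)²) (X(P, G) = (P + 21)/(-37 + (P + (G + P)²)) = (21 + P)/(-37 + P + (G + P)²))
X(-212, 129) - b(21) = (21 - 212)/(-37 - 212 + (129 - 212)²) - 1*17 = -191/(-37 - 212 + (-83)²) - 17 = -191/(-37 - 212 + 6889) - 17 = -191/6640 - 17 = -113071/6640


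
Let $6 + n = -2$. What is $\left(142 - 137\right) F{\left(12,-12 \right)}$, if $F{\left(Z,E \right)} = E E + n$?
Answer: $680$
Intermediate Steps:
$n = -8$ ($n = -6 - 2 = -8$)
$F{\left(Z,E \right)} = -8 + E^{2}$ ($F{\left(Z,E \right)} = E E - 8 = E^{2} - 8 = -8 + E^{2}$)
$\left(142 - 137\right) F{\left(12,-12 \right)} = \left(142 - 137\right) \left(-8 + \left(-12\right)^{2}\right) = 5 \left(-8 + 144\right) = 5 \cdot 136 = 680$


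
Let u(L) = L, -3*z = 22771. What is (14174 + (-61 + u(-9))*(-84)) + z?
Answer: 37391/3 ≈ 12464.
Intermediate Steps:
z = -22771/3 (z = -1/3*22771 = -22771/3 ≈ -7590.3)
(14174 + (-61 + u(-9))*(-84)) + z = (14174 + (-61 - 9)*(-84)) - 22771/3 = (14174 - 70*(-84)) - 22771/3 = (14174 + 5880) - 22771/3 = 20054 - 22771/3 = 37391/3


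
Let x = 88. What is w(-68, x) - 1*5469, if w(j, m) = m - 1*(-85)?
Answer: -5296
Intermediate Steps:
w(j, m) = 85 + m (w(j, m) = m + 85 = 85 + m)
w(-68, x) - 1*5469 = (85 + 88) - 1*5469 = 173 - 5469 = -5296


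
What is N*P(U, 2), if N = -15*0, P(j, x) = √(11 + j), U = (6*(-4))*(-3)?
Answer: 0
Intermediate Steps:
U = 72 (U = -24*(-3) = 72)
N = 0
N*P(U, 2) = 0*√(11 + 72) = 0*√83 = 0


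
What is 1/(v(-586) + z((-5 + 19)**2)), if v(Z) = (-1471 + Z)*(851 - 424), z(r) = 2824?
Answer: -1/875515 ≈ -1.1422e-6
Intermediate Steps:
v(Z) = -628117 + 427*Z (v(Z) = (-1471 + Z)*427 = -628117 + 427*Z)
1/(v(-586) + z((-5 + 19)**2)) = 1/((-628117 + 427*(-586)) + 2824) = 1/((-628117 - 250222) + 2824) = 1/(-878339 + 2824) = 1/(-875515) = -1/875515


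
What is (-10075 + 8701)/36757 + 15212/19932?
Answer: 132940229/183160131 ≈ 0.72581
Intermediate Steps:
(-10075 + 8701)/36757 + 15212/19932 = -1374*1/36757 + 15212*(1/19932) = -1374/36757 + 3803/4983 = 132940229/183160131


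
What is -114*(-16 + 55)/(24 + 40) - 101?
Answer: -5455/32 ≈ -170.47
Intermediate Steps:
-114*(-16 + 55)/(24 + 40) - 101 = -4446/64 - 101 = -114*39/64 - 101 = -2223/32 - 101 = -5455/32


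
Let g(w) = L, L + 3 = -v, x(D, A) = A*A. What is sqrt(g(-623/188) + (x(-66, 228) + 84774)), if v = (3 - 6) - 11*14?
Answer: 4*sqrt(8557) ≈ 370.02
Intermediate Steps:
x(D, A) = A**2
v = -157 (v = -3 - 154 = -157)
L = 154 (L = -3 - 1*(-157) = -3 + 157 = 154)
g(w) = 154
sqrt(g(-623/188) + (x(-66, 228) + 84774)) = sqrt(154 + (228**2 + 84774)) = sqrt(154 + (51984 + 84774)) = sqrt(154 + 136758) = sqrt(136912) = 4*sqrt(8557)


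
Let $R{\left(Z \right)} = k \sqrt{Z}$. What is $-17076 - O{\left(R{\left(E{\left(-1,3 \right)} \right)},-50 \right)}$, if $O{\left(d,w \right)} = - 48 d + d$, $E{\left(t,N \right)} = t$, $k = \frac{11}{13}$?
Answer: $-17076 + \frac{517 i}{13} \approx -17076.0 + 39.769 i$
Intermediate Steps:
$k = \frac{11}{13}$ ($k = 11 \cdot \frac{1}{13} = \frac{11}{13} \approx 0.84615$)
$R{\left(Z \right)} = \frac{11 \sqrt{Z}}{13}$
$O{\left(d,w \right)} = - 47 d$
$-17076 - O{\left(R{\left(E{\left(-1,3 \right)} \right)},-50 \right)} = -17076 - - 47 \frac{11 \sqrt{-1}}{13} = -17076 - - 47 \frac{11 i}{13} = -17076 - - \frac{517 i}{13} = -17076 + \frac{517 i}{13}$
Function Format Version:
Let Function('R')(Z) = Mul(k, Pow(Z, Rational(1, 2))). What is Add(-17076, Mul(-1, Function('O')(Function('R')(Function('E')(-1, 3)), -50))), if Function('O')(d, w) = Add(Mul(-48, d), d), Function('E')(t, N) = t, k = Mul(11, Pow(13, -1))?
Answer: Add(-17076, Mul(Rational(517, 13), I)) ≈ Add(-17076., Mul(39.769, I))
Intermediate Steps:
k = Rational(11, 13) (k = Mul(11, Rational(1, 13)) = Rational(11, 13) ≈ 0.84615)
Function('R')(Z) = Mul(Rational(11, 13), Pow(Z, Rational(1, 2)))
Function('O')(d, w) = Mul(-47, d)
Add(-17076, Mul(-1, Function('O')(Function('R')(Function('E')(-1, 3)), -50))) = Add(-17076, Mul(-1, Mul(-47, Mul(Rational(11, 13), Pow(-1, Rational(1, 2)))))) = Add(-17076, Mul(-1, Mul(-47, Mul(Rational(11, 13), I)))) = Add(-17076, Mul(-1, Mul(Rational(-517, 13), I))) = Add(-17076, Mul(Rational(517, 13), I))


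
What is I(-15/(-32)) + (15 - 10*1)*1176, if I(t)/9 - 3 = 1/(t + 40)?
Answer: 7649853/1295 ≈ 5907.2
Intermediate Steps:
I(t) = 27 + 9/(40 + t) (I(t) = 27 + 9/(t + 40) = 27 + 9/(40 + t))
I(-15/(-32)) + (15 - 10*1)*1176 = 9*(121 + 3*(-15/(-32)))/(40 - 15/(-32)) + (15 - 10*1)*1176 = 9*(121 + 3*(-15*(-1/32)))/(40 - 15*(-1/32)) + (15 - 10)*1176 = 9*(121 + 3*(15/32))/(40 + 15/32) + 5*1176 = 9*(121 + 45/32)/(1295/32) + 5880 = 9*(32/1295)*(3917/32) + 5880 = 35253/1295 + 5880 = 7649853/1295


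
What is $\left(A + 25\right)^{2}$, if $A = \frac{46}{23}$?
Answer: $729$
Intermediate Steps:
$A = 2$ ($A = 46 \cdot \frac{1}{23} = 2$)
$\left(A + 25\right)^{2} = \left(2 + 25\right)^{2} = 27^{2} = 729$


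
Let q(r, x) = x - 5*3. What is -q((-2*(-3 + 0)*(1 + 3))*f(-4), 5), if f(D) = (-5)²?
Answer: 10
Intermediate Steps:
f(D) = 25
q(r, x) = -15 + x (q(r, x) = x - 15 = -15 + x)
-q((-2*(-3 + 0)*(1 + 3))*f(-4), 5) = -(-15 + 5) = -1*(-10) = 10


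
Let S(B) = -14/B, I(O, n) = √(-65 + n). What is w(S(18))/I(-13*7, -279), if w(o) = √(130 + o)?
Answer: -I*√100018/516 ≈ -0.6129*I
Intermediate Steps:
S(B) = -14/B
w(S(18))/I(-13*7, -279) = √(130 - 14/18)/(√(-65 - 279)) = √(130 - 14*1/18)/(√(-344)) = √(130 - 7/9)/((2*I*√86)) = √(1163/9)*(-I*√86/172) = (√1163/3)*(-I*√86/172) = -I*√100018/516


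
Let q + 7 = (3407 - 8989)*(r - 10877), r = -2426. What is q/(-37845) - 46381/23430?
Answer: -116106982781/59113890 ≈ -1964.1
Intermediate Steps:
q = 74257339 (q = -7 + (3407 - 8989)*(-2426 - 10877) = -7 - 5582*(-13303) = -7 + 74257346 = 74257339)
q/(-37845) - 46381/23430 = 74257339/(-37845) - 46381/23430 = 74257339*(-1/37845) - 46381*1/23430 = -74257339/37845 - 46381/23430 = -116106982781/59113890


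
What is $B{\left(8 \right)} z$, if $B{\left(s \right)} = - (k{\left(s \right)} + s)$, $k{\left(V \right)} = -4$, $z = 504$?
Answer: $-2016$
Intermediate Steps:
$B{\left(s \right)} = 4 - s$ ($B{\left(s \right)} = - (-4 + s) = 4 - s$)
$B{\left(8 \right)} z = \left(4 - 8\right) 504 = \left(-4\right) 504 = -2016$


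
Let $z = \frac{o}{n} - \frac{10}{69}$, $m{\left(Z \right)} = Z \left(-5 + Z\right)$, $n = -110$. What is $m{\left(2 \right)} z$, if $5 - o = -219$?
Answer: $\frac{16556}{1265} \approx 13.088$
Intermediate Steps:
$o = 224$ ($o = 5 - -219 = 5 + 219 = 224$)
$z = - \frac{8278}{3795}$ ($z = \frac{224}{-110} - \frac{10}{69} = 224 \left(- \frac{1}{110}\right) - \frac{10}{69} = - \frac{112}{55} - \frac{10}{69} = - \frac{8278}{3795} \approx -2.1813$)
$m{\left(2 \right)} z = 2 \left(-5 + 2\right) \left(- \frac{8278}{3795}\right) = 2 \left(-3\right) \left(- \frac{8278}{3795}\right) = \left(-6\right) \left(- \frac{8278}{3795}\right) = \frac{16556}{1265}$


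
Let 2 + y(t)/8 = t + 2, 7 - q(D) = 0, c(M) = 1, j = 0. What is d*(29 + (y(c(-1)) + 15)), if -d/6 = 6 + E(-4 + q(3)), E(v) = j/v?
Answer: -1872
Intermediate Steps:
q(D) = 7 (q(D) = 7 - 1*0 = 7 + 0 = 7)
E(v) = 0 (E(v) = 0/v = 0)
y(t) = 8*t (y(t) = -16 + 8*(t + 2) = -16 + 8*(2 + t) = -16 + (16 + 8*t) = 8*t)
d = -36 (d = -6*(6 + 0) = -6*6 = -36)
d*(29 + (y(c(-1)) + 15)) = -36*(29 + (8*1 + 15)) = -36*(29 + (8 + 15)) = -36*(29 + 23) = -36*52 = -1872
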